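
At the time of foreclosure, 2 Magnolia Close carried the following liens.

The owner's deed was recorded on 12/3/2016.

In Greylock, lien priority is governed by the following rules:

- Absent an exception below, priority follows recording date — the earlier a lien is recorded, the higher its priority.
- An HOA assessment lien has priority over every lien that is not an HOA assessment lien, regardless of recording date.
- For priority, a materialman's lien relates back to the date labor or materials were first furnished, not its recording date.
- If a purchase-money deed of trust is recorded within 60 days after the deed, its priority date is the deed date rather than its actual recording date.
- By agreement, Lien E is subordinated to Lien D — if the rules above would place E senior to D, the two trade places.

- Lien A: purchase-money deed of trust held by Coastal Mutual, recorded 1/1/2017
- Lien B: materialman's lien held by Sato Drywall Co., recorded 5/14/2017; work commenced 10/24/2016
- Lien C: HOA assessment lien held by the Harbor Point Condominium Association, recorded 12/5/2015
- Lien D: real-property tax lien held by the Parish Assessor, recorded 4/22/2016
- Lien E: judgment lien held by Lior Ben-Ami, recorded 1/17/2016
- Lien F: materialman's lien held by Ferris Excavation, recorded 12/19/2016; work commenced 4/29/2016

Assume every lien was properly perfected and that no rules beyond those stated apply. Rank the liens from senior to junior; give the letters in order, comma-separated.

C, D, E, F, B, A

Effective dates after the stated exceptions: A was recorded within the 60-day window, so its effective date is the deed date 12/3/2016; B is treated as recorded 10/24/2016, the work-commencement date; F is treated as recorded 4/29/2016, the work-commencement date.
C, as an HOA assessment lien, has superpriority and ranks first.
Among the remaining liens, by effective date: E (1/17/2016), D (4/22/2016), F (4/29/2016), B (10/24/2016), A (12/3/2016).
Because E would otherwise rank above D, the subordination swaps them.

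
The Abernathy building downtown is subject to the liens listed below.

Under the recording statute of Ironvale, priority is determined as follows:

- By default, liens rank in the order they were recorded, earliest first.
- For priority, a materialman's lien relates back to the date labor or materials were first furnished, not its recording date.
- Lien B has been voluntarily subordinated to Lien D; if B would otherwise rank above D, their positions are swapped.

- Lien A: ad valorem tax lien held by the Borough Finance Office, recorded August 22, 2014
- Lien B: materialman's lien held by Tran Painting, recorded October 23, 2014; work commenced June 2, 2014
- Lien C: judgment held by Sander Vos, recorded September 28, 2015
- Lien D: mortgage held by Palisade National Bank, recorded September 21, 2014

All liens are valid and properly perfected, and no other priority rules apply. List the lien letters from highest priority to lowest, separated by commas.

D, A, B, C

First, effective dates: B relates back to June 2, 2014 (work commenced).
Sorted by effective date: B (June 2, 2014), A (August 22, 2014), D (September 21, 2014), C (September 28, 2015).
B is senior to D before the subordination, so the two trade places.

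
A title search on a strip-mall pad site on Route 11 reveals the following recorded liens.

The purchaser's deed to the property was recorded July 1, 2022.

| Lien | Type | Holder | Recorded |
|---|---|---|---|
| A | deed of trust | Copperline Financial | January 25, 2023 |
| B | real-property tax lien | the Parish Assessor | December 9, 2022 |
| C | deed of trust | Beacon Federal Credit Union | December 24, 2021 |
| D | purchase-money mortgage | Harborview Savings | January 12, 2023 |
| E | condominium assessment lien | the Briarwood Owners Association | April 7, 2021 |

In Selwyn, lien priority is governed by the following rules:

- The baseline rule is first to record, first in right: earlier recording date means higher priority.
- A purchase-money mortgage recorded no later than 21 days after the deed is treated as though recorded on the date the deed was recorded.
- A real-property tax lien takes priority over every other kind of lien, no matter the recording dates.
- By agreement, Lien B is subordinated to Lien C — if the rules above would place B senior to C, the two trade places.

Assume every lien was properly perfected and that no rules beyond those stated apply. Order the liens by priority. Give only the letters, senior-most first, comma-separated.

C, E, B, D, A

Adjusting effective dates: D missed the 21-day window (195 days after the deed), so its recording date stands.
B is a real-property tax lien, so it outranks all other liens regardless of date.
Ordering the rest by effective date: E (April 7, 2021), C (December 24, 2021), D (January 12, 2023), A (January 25, 2023).
B would otherwise be senior to C, so under the subordination agreement B and C exchange positions.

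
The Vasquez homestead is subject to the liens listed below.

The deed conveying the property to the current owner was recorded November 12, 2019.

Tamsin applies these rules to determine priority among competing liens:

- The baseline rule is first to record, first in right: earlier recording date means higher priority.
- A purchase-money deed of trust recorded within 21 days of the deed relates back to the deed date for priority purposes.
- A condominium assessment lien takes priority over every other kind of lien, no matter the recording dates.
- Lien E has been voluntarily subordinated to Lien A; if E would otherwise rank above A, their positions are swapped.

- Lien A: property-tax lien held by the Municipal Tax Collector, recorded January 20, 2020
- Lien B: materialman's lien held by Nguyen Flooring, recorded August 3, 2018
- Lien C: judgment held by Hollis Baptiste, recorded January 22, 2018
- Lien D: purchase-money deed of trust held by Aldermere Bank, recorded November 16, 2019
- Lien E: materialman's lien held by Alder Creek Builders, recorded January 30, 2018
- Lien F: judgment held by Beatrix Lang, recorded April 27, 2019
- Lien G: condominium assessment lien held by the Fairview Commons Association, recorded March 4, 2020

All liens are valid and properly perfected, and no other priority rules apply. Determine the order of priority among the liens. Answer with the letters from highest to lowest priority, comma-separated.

G, C, A, B, F, D, E

Effective dates: D's effective date is the deed date, November 12, 2019.
G is a condominium assessment lien and takes priority over every other lien.
The other liens, earliest effective date first: C (January 22, 2018), E (January 30, 2018), B (August 3, 2018), F (April 27, 2019), D (November 12, 2019), A (January 20, 2020).
E is senior to A before the subordination, so the two trade places.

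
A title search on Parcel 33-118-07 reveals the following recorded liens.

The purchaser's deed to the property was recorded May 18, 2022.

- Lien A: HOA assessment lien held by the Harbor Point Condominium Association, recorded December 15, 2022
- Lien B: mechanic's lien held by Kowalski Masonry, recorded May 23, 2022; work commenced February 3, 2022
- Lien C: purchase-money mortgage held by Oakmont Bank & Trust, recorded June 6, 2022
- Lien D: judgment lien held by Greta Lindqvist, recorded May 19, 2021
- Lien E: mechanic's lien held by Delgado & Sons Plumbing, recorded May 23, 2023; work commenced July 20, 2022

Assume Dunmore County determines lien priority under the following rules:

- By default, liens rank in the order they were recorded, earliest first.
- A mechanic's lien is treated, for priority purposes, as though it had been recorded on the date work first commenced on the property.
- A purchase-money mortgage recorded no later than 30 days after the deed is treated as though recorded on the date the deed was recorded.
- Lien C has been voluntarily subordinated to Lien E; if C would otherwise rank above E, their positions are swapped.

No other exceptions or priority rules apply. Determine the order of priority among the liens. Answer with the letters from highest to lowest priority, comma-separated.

D, B, E, C, A

First, effective dates: B relates back to February 3, 2022 (work commenced); C was recorded within the 30-day window, so its effective date is the deed date May 18, 2022; E's effective date is July 20, 2022, when work began.
By effective date: D (May 19, 2021), B (February 3, 2022), C (May 18, 2022), E (July 20, 2022), A (December 15, 2022).
C would otherwise be senior to E, so under the subordination agreement C and E exchange positions.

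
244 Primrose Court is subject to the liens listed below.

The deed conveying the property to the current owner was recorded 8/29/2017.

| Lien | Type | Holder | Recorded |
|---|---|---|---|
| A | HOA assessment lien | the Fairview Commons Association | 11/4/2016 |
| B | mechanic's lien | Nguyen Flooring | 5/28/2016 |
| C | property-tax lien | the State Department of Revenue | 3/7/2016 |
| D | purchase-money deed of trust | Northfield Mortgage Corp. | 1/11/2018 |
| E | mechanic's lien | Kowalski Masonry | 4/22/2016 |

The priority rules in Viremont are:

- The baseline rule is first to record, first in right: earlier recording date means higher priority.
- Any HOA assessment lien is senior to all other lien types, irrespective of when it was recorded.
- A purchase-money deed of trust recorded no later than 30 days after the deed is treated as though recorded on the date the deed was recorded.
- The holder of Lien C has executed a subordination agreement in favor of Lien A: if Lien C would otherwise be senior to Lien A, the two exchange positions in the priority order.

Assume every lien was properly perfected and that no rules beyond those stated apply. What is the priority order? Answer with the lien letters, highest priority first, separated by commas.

A, C, E, B, D

Effective dates: D missed the 30-day window (135 days after the deed), so its recording date stands.
A, as an HOA assessment lien, has superpriority and ranks first.
Among the remaining liens, by effective date: C (3/7/2016), E (4/22/2016), B (5/28/2016), D (1/11/2018).
C already ranks below A; the subordination has no effect.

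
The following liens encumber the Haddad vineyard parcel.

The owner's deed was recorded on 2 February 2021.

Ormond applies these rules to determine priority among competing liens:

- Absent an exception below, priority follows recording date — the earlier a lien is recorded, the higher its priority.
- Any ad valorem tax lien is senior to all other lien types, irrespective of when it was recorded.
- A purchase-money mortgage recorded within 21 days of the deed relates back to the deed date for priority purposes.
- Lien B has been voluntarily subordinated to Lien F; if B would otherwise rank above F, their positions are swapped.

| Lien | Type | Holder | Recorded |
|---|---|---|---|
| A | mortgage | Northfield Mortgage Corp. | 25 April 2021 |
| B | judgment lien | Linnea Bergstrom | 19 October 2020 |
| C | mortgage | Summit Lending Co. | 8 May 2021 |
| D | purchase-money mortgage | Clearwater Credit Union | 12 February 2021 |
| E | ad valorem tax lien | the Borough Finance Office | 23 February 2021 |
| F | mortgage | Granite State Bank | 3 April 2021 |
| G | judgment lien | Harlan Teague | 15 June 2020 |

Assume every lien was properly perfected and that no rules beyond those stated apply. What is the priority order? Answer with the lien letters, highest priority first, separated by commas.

E, G, F, D, B, A, C

Adjusting effective dates: D relates back to the deed date 2 February 2021.
E is an ad valorem tax lien and takes priority over every other lien.
Ordering the rest by effective date: G (15 June 2020), B (19 October 2020), D (2 February 2021), F (3 April 2021), A (25 April 2021), C (8 May 2021).
Because B would otherwise rank above F, the subordination swaps them.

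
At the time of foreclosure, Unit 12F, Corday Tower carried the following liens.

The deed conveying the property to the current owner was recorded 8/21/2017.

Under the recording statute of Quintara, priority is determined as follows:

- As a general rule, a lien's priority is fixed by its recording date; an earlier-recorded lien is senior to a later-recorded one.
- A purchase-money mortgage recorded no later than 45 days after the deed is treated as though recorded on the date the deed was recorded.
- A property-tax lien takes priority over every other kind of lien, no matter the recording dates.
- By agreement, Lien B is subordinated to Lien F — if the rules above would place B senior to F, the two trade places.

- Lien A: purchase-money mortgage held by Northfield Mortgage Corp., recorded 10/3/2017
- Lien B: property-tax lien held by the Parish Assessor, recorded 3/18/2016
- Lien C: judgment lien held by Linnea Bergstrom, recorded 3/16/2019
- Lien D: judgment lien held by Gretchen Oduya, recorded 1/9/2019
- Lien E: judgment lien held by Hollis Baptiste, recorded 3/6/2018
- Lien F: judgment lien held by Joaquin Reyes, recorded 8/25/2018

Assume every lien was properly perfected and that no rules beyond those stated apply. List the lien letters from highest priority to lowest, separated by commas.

Adjusting effective dates: A's effective date is the deed date, 8/21/2017.
As a property-tax lien, B is senior to every other lien.
Remaining liens by effective date: A (8/21/2017), E (3/6/2018), F (8/25/2018), D (1/9/2019), C (3/16/2019).
B would otherwise be senior to F, so under the subordination agreement B and F exchange positions.

F, A, E, B, D, C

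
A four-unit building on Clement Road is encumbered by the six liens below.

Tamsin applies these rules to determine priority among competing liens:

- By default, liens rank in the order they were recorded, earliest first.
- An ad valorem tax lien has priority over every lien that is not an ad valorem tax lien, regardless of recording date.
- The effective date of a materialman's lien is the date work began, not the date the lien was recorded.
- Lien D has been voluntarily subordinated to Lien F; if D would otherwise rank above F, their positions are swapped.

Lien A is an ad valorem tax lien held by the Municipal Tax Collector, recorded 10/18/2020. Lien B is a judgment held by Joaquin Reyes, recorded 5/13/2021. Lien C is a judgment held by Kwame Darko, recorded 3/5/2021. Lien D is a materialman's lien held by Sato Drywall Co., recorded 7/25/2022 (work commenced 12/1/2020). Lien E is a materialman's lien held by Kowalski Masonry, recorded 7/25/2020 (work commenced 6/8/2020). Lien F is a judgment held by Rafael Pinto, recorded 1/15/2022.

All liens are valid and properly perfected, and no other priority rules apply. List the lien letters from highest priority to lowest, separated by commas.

A, E, F, C, B, D

First, effective dates: D is treated as recorded 12/1/2020, the work-commencement date; E is treated as recorded 6/8/2020, the work-commencement date.
A is an ad valorem tax lien and takes priority over every other lien.
Ordering the rest by effective date: E (6/8/2020), D (12/1/2020), C (3/5/2021), B (5/13/2021), F (1/15/2022).
Because D would otherwise rank above F, the subordination swaps them.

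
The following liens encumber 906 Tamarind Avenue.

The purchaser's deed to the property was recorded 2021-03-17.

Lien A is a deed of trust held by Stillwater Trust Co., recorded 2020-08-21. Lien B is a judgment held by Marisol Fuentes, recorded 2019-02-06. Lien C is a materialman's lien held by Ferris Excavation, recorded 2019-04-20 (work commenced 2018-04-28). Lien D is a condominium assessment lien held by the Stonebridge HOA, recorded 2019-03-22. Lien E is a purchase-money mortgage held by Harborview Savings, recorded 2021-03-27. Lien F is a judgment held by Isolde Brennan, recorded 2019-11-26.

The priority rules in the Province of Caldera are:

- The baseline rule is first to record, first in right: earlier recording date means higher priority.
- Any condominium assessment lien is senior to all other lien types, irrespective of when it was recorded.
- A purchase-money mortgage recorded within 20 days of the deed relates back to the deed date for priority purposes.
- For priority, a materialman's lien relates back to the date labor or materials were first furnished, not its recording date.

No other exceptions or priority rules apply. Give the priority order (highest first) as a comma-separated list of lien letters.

D, C, B, F, A, E

Effective dates: C relates back to 2018-04-28 (work commenced); E relates back to the deed date 2021-03-17.
D, as a condominium assessment lien, has superpriority and ranks first.
The other liens, earliest effective date first: C (2018-04-28), B (2019-02-06), F (2019-11-26), A (2020-08-21), E (2021-03-17).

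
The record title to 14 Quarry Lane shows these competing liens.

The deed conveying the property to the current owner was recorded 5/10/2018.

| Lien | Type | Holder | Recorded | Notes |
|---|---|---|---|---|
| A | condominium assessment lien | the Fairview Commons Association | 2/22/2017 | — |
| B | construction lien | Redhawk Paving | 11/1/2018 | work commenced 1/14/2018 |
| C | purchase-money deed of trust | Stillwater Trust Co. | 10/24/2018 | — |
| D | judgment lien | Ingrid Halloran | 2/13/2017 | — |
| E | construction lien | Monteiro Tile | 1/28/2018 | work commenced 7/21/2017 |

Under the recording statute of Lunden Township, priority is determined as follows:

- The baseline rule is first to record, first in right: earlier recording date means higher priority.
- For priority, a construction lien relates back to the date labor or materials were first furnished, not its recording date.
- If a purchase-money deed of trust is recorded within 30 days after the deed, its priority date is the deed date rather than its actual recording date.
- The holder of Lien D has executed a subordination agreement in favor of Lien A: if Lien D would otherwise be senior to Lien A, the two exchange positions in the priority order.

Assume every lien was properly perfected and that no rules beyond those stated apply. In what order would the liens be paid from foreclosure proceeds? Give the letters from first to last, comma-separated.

First, effective dates: B's effective date is 1/14/2018, when work began; C was recorded 167 days after the deed — beyond 30 days — so no relation-back applies; E's effective date is 7/21/2017, when work began.
Ordering by effective date: D (2/13/2017), A (2/22/2017), E (7/21/2017), B (1/14/2018), C (10/24/2018).
D would otherwise be senior to A, so under the subordination agreement D and A exchange positions.

A, D, E, B, C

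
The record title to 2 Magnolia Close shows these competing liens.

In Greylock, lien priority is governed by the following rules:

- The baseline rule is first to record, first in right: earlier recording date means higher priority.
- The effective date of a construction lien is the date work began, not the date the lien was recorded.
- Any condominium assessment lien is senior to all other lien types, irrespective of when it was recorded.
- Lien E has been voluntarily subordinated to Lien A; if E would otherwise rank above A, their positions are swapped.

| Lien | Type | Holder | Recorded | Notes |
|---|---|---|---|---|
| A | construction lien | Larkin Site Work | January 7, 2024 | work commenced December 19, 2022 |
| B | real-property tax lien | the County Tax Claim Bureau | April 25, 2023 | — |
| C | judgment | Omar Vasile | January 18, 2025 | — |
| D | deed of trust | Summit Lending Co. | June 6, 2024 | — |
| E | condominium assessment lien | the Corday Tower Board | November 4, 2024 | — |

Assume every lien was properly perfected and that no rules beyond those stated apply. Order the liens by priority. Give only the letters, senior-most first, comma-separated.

A, E, B, D, C

First, effective dates: A's effective date is December 19, 2022, when work began.
E is a condominium assessment lien and takes priority over every other lien.
The other liens, earliest effective date first: A (December 19, 2022), B (April 25, 2023), D (June 6, 2024), C (January 18, 2025).
Because E would otherwise rank above A, the subordination swaps them.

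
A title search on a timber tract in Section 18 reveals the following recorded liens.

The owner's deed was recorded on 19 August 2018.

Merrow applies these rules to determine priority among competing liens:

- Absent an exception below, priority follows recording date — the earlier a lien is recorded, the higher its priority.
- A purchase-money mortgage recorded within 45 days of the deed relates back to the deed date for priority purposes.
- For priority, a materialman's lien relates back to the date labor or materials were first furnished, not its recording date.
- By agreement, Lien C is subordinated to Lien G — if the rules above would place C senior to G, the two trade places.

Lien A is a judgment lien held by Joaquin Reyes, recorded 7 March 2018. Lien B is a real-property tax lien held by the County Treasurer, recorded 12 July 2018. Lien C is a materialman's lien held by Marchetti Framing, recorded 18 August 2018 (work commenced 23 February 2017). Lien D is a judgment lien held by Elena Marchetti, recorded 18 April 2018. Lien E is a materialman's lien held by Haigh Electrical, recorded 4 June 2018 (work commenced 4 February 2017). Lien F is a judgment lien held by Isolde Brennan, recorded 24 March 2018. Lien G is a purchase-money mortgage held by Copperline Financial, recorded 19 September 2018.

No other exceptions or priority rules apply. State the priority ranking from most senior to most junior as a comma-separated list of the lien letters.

Adjusting effective dates: C's effective date is 23 February 2017, when work began; E's effective date is 4 February 2017, when work began; G's effective date is the deed date, 19 August 2018.
By effective date, earliest first: E (4 February 2017), C (23 February 2017), A (7 March 2018), F (24 March 2018), D (18 April 2018), B (12 July 2018), G (19 August 2018).
C is senior to G before the subordination, so the two trade places.

E, G, A, F, D, B, C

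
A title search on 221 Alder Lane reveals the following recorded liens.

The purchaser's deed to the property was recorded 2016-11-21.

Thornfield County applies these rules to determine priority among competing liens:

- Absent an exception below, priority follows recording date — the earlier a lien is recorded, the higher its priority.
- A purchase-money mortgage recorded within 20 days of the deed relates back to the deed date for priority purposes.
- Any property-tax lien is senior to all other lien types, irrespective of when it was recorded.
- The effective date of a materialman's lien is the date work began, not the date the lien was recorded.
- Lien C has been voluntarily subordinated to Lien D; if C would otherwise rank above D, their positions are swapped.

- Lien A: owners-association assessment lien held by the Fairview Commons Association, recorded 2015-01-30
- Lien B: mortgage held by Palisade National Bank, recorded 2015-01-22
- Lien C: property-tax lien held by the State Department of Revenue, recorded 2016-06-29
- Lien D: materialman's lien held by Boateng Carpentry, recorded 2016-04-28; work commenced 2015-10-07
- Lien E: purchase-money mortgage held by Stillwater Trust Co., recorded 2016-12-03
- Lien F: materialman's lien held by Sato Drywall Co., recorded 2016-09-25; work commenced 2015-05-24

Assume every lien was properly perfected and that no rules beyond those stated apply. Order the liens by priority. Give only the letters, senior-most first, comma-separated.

D, B, A, F, C, E

Effective dates: D is treated as recorded 2015-10-07, the work-commencement date; E's effective date is the deed date, 2016-11-21; F relates back to 2015-05-24 (work commenced).
C is a property-tax lien and takes priority over every other lien.
The other liens, earliest effective date first: B (2015-01-22), A (2015-01-30), F (2015-05-24), D (2015-10-07), E (2016-11-21).
The subordination applies — C was senior to D — so C and D swap.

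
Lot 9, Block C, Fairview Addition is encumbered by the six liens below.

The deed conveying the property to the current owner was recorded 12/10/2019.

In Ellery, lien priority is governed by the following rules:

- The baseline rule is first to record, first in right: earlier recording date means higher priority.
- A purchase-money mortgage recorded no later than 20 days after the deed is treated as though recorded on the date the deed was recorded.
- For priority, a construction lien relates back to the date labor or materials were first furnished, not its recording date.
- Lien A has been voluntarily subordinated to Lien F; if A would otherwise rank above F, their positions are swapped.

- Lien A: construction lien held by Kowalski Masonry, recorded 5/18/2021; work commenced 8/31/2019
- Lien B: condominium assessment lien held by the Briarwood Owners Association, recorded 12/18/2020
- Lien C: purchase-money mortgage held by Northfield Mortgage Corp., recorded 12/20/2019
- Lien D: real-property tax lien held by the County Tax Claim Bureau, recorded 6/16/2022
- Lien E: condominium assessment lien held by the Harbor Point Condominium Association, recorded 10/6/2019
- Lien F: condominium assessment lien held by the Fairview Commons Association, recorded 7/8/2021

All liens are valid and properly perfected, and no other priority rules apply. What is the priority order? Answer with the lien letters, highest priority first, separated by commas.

Effective dates: A is treated as recorded 8/31/2019, the work-commencement date; C relates back to the deed date 12/10/2019.
Ordering by effective date: A (8/31/2019), E (10/6/2019), C (12/10/2019), B (12/18/2020), F (7/8/2021), D (6/16/2022).
Because A would otherwise rank above F, the subordination swaps them.

F, E, C, B, A, D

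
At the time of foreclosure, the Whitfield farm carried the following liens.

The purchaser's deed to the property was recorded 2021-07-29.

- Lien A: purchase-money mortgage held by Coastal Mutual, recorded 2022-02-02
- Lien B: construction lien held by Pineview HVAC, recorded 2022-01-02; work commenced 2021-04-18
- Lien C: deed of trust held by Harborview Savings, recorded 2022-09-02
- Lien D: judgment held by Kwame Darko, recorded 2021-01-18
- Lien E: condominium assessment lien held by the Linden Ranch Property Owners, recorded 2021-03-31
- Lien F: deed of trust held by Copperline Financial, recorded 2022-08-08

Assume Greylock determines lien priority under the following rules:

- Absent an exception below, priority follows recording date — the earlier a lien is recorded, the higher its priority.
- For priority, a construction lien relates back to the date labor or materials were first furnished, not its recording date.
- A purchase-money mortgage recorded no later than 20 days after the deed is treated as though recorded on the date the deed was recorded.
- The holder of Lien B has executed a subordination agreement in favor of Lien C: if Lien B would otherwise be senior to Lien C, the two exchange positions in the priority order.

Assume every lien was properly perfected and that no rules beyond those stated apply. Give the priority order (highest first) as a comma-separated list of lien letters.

D, E, C, A, F, B

First, effective dates: A was recorded 188 days after the deed — beyond 20 days — so no relation-back applies; B relates back to 2021-04-18 (work commenced).
Ordering by effective date: D (2021-01-18), E (2021-03-31), B (2021-04-18), A (2022-02-02), F (2022-08-08), C (2022-09-02).
The subordination applies — B was senior to C — so B and C swap.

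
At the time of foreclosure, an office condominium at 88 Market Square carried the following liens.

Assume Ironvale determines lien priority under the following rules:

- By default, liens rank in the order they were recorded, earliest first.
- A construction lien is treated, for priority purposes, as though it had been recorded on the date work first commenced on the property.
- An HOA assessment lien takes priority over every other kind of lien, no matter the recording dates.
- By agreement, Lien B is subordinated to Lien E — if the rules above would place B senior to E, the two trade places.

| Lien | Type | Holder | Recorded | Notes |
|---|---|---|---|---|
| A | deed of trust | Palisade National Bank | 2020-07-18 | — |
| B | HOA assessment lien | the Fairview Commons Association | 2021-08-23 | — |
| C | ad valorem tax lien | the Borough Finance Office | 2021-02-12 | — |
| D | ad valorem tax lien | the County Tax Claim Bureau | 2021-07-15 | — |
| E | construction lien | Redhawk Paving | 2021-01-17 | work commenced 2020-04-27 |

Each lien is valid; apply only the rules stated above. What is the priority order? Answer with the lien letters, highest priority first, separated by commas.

Adjusting effective dates: E is treated as recorded 2020-04-27, the work-commencement date.
B, as an HOA assessment lien, has superpriority and ranks first.
Remaining liens by effective date: E (2020-04-27), A (2020-07-18), C (2021-02-12), D (2021-07-15).
B is senior to E before the subordination, so the two trade places.

E, B, A, C, D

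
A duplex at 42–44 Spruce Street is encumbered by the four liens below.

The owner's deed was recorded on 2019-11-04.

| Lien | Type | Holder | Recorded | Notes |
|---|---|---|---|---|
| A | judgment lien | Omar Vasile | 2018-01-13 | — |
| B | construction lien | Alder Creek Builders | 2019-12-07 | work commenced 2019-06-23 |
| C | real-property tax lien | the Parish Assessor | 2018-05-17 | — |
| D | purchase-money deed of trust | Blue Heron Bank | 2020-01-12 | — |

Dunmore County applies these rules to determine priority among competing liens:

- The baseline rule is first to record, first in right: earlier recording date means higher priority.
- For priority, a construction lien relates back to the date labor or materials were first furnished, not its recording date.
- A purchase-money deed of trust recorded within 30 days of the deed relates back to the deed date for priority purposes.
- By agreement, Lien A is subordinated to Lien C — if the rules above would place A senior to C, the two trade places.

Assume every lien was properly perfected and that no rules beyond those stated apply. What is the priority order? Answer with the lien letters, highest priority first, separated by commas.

Adjusting effective dates: B is treated as recorded 2019-06-23, the work-commencement date; D missed the 30-day window (69 days after the deed), so its recording date stands.
Sorted by effective date: A (2018-01-13), C (2018-05-17), B (2019-06-23), D (2020-01-12).
A is senior to C before the subordination, so the two trade places.

C, A, B, D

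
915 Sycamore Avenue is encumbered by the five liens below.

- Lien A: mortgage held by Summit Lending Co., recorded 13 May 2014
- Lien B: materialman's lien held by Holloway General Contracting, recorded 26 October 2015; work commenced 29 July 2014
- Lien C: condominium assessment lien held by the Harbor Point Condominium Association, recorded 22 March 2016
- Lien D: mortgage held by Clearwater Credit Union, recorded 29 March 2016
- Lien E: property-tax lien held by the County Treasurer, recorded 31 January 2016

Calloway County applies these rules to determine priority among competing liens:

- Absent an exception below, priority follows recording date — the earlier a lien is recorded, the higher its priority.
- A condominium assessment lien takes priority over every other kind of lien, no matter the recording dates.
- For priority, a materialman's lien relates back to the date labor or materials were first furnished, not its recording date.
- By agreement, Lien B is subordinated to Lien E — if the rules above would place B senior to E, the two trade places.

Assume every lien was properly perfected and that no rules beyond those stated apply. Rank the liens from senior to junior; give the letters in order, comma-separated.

Adjusting effective dates: B is treated as recorded 29 July 2014, the work-commencement date.
C, as a condominium assessment lien, has superpriority and ranks first.
Among the remaining liens, by effective date: A (13 May 2014), B (29 July 2014), E (31 January 2016), D (29 March 2016).
B is senior to E before the subordination, so the two trade places.

C, A, E, B, D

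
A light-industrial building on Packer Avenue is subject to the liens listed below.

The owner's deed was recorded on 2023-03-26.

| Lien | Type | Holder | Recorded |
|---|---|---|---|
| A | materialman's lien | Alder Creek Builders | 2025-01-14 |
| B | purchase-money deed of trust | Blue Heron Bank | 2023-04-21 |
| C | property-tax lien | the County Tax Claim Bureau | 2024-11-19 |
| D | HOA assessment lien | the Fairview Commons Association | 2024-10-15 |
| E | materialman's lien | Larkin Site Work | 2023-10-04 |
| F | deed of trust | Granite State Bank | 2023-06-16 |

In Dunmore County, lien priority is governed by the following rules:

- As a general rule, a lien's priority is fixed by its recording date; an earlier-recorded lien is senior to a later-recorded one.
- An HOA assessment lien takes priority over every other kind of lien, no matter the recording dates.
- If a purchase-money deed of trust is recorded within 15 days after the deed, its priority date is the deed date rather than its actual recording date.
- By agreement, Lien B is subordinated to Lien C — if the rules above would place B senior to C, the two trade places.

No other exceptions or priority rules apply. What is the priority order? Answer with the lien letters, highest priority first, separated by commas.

D, C, F, E, B, A

Effective dates: B was recorded 26 days after the deed — beyond 15 days — so no relation-back applies.
D is an HOA assessment lien, so it outranks all other liens regardless of date.
Among the remaining liens, by effective date: B (2023-04-21), F (2023-06-16), E (2023-10-04), C (2024-11-19), A (2025-01-14).
The subordination applies — B was senior to C — so B and C swap.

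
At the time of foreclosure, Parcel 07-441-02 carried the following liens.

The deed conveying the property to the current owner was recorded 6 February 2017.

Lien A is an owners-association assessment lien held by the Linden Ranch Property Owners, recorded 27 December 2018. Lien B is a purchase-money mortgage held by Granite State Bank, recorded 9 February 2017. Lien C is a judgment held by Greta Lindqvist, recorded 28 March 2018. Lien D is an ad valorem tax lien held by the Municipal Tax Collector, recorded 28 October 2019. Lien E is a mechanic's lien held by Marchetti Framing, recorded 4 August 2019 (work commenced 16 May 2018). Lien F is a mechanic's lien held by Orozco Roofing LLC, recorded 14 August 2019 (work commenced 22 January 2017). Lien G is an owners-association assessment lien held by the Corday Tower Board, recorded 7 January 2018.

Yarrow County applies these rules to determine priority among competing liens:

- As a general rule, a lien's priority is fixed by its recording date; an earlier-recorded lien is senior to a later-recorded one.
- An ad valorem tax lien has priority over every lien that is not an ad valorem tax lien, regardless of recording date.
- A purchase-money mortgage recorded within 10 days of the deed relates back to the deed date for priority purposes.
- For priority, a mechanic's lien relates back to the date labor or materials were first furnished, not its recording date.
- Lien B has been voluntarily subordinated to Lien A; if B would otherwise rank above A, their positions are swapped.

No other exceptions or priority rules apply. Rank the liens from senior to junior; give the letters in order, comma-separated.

D, F, A, G, C, E, B

Effective dates: B's effective date is the deed date, 6 February 2017; E's effective date is 16 May 2018, when work began; F's effective date is 22 January 2017, when work began.
As an ad valorem tax lien, D is senior to every other lien.
Remaining liens by effective date: F (22 January 2017), B (6 February 2017), G (7 January 2018), C (28 March 2018), E (16 May 2018), A (27 December 2018).
Because B would otherwise rank above A, the subordination swaps them.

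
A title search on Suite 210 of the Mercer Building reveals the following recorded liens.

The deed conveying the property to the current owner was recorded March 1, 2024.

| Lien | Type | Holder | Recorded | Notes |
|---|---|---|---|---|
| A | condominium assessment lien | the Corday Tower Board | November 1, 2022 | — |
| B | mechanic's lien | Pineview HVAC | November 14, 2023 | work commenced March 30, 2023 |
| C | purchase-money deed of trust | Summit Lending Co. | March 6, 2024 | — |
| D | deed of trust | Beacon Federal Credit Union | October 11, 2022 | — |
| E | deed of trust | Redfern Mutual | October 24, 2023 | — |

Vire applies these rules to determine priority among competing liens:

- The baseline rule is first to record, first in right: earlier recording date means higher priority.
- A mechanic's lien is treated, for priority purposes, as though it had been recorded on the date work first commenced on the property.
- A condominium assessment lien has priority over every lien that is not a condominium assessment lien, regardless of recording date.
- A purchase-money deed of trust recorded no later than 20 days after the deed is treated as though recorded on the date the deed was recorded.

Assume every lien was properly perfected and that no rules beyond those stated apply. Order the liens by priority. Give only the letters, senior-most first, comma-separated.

A, D, B, E, C

Effective dates: B is treated as recorded March 30, 2023, the work-commencement date; C was recorded within the 20-day window, so its effective date is the deed date March 1, 2024.
As a condominium assessment lien, A is senior to every other lien.
The other liens, earliest effective date first: D (October 11, 2022), B (March 30, 2023), E (October 24, 2023), C (March 1, 2024).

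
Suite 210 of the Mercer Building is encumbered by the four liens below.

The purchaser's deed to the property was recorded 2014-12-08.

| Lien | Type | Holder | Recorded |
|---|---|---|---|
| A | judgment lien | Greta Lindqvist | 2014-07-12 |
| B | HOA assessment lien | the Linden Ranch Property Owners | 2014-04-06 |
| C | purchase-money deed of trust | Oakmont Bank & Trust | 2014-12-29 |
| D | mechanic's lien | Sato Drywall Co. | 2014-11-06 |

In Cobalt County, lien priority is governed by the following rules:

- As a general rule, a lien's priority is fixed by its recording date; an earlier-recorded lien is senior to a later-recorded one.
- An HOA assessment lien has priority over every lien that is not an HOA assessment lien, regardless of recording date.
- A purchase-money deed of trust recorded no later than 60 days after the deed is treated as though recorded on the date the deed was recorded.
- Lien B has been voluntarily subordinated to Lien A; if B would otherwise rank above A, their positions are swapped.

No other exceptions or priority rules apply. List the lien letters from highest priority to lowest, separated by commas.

A, B, D, C

First, effective dates: C relates back to the deed date 2014-12-08.
As an HOA assessment lien, B is senior to every other lien.
Ordering the rest by effective date: A (2014-07-12), D (2014-11-06), C (2014-12-08).
B would otherwise be senior to A, so under the subordination agreement B and A exchange positions.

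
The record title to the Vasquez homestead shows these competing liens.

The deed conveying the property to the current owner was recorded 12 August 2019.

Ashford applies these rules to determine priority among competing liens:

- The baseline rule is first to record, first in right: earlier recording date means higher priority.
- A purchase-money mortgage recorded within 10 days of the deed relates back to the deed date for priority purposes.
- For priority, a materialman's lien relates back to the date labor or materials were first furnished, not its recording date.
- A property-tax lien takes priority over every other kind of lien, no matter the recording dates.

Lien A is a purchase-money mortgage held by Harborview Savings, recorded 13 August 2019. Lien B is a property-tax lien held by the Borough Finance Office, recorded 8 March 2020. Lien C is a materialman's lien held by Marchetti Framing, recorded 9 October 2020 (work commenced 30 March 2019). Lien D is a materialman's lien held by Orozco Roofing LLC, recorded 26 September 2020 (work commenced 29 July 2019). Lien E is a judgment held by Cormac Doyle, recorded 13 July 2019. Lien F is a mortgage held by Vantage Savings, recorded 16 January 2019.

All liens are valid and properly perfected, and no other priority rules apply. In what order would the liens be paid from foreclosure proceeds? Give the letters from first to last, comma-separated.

First, effective dates: A was recorded within the 10-day window, so its effective date is the deed date 12 August 2019; C's effective date is 30 March 2019, when work began; D relates back to 29 July 2019 (work commenced).
B, as a property-tax lien, has superpriority and ranks first.
Among the remaining liens, by effective date: F (16 January 2019), C (30 March 2019), E (13 July 2019), D (29 July 2019), A (12 August 2019).

B, F, C, E, D, A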